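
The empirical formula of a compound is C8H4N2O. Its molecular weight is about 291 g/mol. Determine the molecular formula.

Empirical-formula mass = 144.13 g/mol
n = 291 / 144.13 = 2.02 ≈ 2
Molecular formula = (C8H4N2O)2 = C16H8N4O2

C16H8N4O2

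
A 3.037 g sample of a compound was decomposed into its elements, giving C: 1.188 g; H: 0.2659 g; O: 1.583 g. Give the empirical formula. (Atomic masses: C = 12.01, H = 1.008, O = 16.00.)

C: 1.188 g ÷ 12.01 g/mol = 0.09892 mol
H: 0.2659 g ÷ 1.008 g/mol = 0.2638 mol
O: 1.583 g ÷ 16.00 g/mol = 0.09894 mol
Smallest is C at 0.09892 mol; normalising gives C 1.000, H 2.667, O 1.000
Scaling by 3: C 3.00, H 8.00, O 3.00 → C3H8O3

C3H8O3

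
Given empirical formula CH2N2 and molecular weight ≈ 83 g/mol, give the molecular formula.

Empirical-formula mass = 42.05 g/mol
n = 83 / 42.05 = 1.97 ≈ 2
Molecular formula = (CH2N2)2 = C2H4N4

C2H4N4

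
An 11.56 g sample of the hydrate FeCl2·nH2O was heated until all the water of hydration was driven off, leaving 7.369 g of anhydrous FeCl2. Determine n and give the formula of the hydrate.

Mass of water lost = 11.56 − 7.369 = 4.191 g → 4.191 / 18.02 = 0.2326 mol H2O
Molar mass of FeCl2 = 126.75 g/mol → mol FeCl2 = 7.369 / 126.75 = 0.05814
n = 0.2326 / 0.05814 = 4.00 ≈ 4 → FeCl2·4H2O

FeCl2·4H2O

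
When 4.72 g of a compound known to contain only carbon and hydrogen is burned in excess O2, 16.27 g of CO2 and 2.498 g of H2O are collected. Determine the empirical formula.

mol C = 16.27 / 44.01 = 0.3697; mass C = 0.3697 × 12.01 = 4.440 g
mol H = 2 × (2.498 / 18.02) = 0.2772; mass H = 0.2772 × 1.008 = 0.2795 g
Ratios (÷ 0.2772): C 1.333, H 1.000
Scaling by 3: C 4.00, H 3.00 → C4H3

C4H3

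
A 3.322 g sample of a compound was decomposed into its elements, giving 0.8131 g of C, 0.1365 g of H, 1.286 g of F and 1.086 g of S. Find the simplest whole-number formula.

C2H4F2S

C: 0.8131 g ÷ 12.01 g/mol = 0.0677 mol
H: 0.1365 g ÷ 1.008 g/mol = 0.1354 mol
F: 1.286 g ÷ 19.00 g/mol = 0.06768 mol
S: 1.086 g ÷ 32.07 g/mol = 0.03386 mol
Ratios (÷ 0.03386): C 1.999, H 3.999, F 1.999, S 1.000
≈ 2:4:2:1 → C2H4F2S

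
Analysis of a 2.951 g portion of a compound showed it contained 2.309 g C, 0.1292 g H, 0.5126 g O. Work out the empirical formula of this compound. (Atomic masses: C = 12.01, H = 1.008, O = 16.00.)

C6H4O

C: 2.309 g ÷ 12.01 g/mol = 0.1923 mol
H: 0.1292 g ÷ 1.008 g/mol = 0.1282 mol
O: 0.5126 g ÷ 16.00 g/mol = 0.03204 mol
Divide by the smallest (0.03204 mol O): C 6.001, H 4.001, O 1.000
≈ 6:4:1 → C6H4O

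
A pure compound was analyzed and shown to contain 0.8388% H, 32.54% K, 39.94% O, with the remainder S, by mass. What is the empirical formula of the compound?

Assume 100 g: 0.8388 g H, 32.54 g K, 39.94 g O, 26.681 g S.
n(H) = 0.8388/1.008 = 0.8321, n(K) = 32.54/39.10 = 0.8322, n(O) = 39.94/16.00 = 2.496, n(S) = 26.681/32.07 = 0.832
Divide by the smallest (0.832 mol S): H 1.000, K 1.000, O 3.000, S 1.000
Ratio ≈ 1:1:3:1, so the empirical formula is HKO3S

HKO3S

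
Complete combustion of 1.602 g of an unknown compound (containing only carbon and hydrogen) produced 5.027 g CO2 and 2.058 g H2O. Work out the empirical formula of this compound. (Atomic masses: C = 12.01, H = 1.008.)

CH2

mol C = 5.027 / 44.01 = 0.1142; mass C = 0.1142 × 12.01 = 1.372 g
mol H = 2 × (2.058 / 18.02) = 0.2284; mass H = 0.2284 × 1.008 = 0.2302 g
Divide by the smallest (0.1142 mol C): C 1.000, H 2.000
≈ 1:2 → CH2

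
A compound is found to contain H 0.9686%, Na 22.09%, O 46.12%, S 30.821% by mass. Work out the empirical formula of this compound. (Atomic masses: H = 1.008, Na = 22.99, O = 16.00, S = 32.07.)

Assume 100 g: 0.9686 g H, 22.09 g Na, 46.12 g O, 30.821 g S.
H: 0.9686 g ÷ 1.008 g/mol = 0.9609 mol
Na: 22.09 g ÷ 22.99 g/mol = 0.9609 mol
O: 46.12 g ÷ 16.00 g/mol = 2.882 mol
S: 30.821 g ÷ 32.07 g/mol = 0.9611 mol
Ratios (÷ 0.9609): H 1.000, Na 1.000, O 3.000, S 1.000
≈ 1:1:3:1 → HNaO3S

HNaO3S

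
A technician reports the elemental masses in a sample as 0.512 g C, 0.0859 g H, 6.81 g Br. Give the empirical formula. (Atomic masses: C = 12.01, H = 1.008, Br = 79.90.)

CH2Br2

Moles — C: 0.512 / 12.01 = 0.04263 mol; H: 0.0859 / 1.008 = 0.08522 mol; Br: 6.81 / 79.90 = 0.08523 mol
Smallest is C at 0.04263 mol; normalising gives C 1.000, H 1.999, Br 1.999
Ratio ≈ 1:2:2, so the empirical formula is CH2Br2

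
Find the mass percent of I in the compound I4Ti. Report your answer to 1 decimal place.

91.4%

Molar mass = 4(126.90) + 1(47.87) = 555.470 g/mol
Mass of I per mole = 4 × 126.90 = 507.600 g
% I = 507.600 / 555.470 × 100 = 91.4%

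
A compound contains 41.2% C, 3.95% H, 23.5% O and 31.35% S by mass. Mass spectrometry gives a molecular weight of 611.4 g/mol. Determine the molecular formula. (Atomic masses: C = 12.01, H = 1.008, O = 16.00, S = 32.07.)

C21H24O9S6

Assume 100 g: 41.2 g C, 3.95 g H, 23.5 g O, 31.35 g S.
Moles — C: 41.2 / 12.01 = 3.43 mol; H: 3.95 / 1.008 = 3.919 mol; O: 23.5 / 16.00 = 1.469 mol; S: 31.35 / 32.07 = 0.9775 mol
Divide by the smallest (0.9775 mol S): C 3.509, H 4.009, O 1.502, S 1.000
Scaling by 2: C 7.02, H 8.02, O 3.00, S 2.00 → C7H8O3S2
Empirical-formula mass = 204.27 g/mol
n = 611.4 / 204.27 = 2.99 ≈ 3
Molecular formula = (C7H8O3S2)×3 = C21H24O9S6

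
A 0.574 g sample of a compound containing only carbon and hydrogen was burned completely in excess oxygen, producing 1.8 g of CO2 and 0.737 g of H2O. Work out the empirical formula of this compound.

mol C = 1.8 / 44.01 = 0.04090; mass C = 0.04090 × 12.01 = 0.4912 g
mol H = 2 × (0.737 / 18.02) = 0.08180; mass H = 0.08180 × 1.008 = 0.08245 g
Smallest is C at 0.0409 mol; normalising gives C 1.000, H 2.000
→ CH2

CH2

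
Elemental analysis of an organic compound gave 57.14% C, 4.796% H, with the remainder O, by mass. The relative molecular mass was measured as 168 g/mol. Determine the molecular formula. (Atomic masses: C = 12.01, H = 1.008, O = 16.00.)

C8H8O4

Assume 100 g: 57.14 g C, 4.796 g H, 38.064 g O.
Moles — C: 57.14 / 12.01 = 4.758 mol; H: 4.796 / 1.008 = 4.758 mol; O: 38.064 / 16.00 = 2.379 mol
Ratios (÷ 2.379): C 2.000, H 2.000, O 1.000
≈ 2:2:1 → C2H2O
Empirical-formula mass = 42.04 g/mol
n = 168 / 42.04 = 4.00 ≈ 4
Molecular formula = (C2H2O)×4 = C8H8O4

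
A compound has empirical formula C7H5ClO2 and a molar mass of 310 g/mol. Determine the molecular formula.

Empirical-formula mass = 156.56 g/mol
n = 310 / 156.56 = 1.98 ≈ 2
Molecular formula = (C7H5ClO2)2 = C14H10Cl2O4

C14H10Cl2O4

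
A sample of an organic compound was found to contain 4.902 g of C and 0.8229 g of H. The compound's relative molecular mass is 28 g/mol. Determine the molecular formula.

n(C) = 4.902/12.01 = 0.4082, n(H) = 0.8229/1.008 = 0.8164
Divide by the smallest (0.4082 mol C): C 1.000, H 2.000
≈ 1:2 → CH2
Empirical-formula mass = 14.03 g/mol
n = 28 / 14.03 = 2.00 ≈ 2
Molecular formula = (CH2)×2 = C2H4

C2H4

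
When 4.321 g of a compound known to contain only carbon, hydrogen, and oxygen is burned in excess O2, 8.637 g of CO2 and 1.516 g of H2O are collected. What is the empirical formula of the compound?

C7H6O4

mol C = 8.637 / 44.01 = 0.1963; mass C = 0.1963 × 12.01 = 2.357 g
mol H = 2 × (1.516 / 18.02) = 0.1683; mass H = 0.1683 × 1.008 = 0.1696 g
mass O = 4.321 − (2.527) = 1.794 g → mol O = 0.1122
Ratios (÷ 0.1122): C 1.750, H 1.500, O 1.000
Scaling by 4: C 7.00, H 6.00, O 4.00 → C7H6O4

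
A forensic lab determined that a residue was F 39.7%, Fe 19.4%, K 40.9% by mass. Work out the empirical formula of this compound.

Assume 100 g: 39.7 g F, 19.4 g Fe, 40.9 g K.
Moles — F: 39.7 / 19.00 = 2.089 mol; Fe: 19.4 / 55.85 = 0.3474 mol; K: 40.9 / 39.10 = 1.046 mol
Ratios (÷ 0.3474): F 6.015, Fe 1.000, K 3.011
≈ 6:1:3 → F6FeK3

F6FeK3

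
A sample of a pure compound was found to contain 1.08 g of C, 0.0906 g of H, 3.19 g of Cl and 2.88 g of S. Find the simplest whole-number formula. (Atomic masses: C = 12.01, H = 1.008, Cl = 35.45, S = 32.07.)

n(C) = 1.08/12.01 = 0.08993, n(H) = 0.0906/1.008 = 0.08988, n(Cl) = 3.19/35.45 = 0.08999, n(S) = 2.88/32.07 = 0.0898
Divide by the smallest (0.0898 mol S): C 1.001, H 1.001, Cl 1.002, S 1.000
≈ 1:1:1:1 → CHClS

CHClS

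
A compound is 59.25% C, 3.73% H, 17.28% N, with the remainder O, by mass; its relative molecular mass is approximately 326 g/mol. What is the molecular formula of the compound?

C16H12N4O4

Assume 100 g: 59.25 g C, 3.73 g H, 17.28 g N, 19.74 g O.
Moles — C: 59.25 / 12.01 = 4.933 mol; H: 3.73 / 1.008 = 3.7 mol; N: 17.28 / 14.01 = 1.233 mol; O: 19.74 / 16.00 = 1.234 mol
Smallest is N at 1.233 mol; normalising gives C 4.000, H 3.000, N 1.000, O 1.000
Ratio ≈ 4:3:1:1, so the empirical formula is C4H3NO
Empirical-formula mass = 81.07 g/mol
n = 326 / 81.07 = 4.02 ≈ 4
Molecular formula = (C4H3NO)×4 = C16H12N4O4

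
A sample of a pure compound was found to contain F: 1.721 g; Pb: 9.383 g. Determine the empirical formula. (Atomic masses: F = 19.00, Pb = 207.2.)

Moles — F: 1.721 / 19.00 = 0.09058 mol; Pb: 9.383 / 207.2 = 0.04528 mol
Ratios (÷ 0.04528): F 2.000, Pb 1.000
→ F2Pb

F2Pb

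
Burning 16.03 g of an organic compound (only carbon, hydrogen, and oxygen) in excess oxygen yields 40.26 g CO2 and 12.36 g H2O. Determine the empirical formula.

C4H6O

mol C = 40.26 / 44.01 = 0.9148; mass C = 0.9148 × 12.01 = 10.99 g
mol H = 2 × (12.36 / 18.02) = 1.372; mass H = 1.372 × 1.008 = 1.383 g
mass O = 16.03 − (12.37) = 3.661 g → mol O = 0.2288
Smallest is O at 0.2288 mol; normalising gives C 3.998, H 5.996, O 1.000
→ C4H6O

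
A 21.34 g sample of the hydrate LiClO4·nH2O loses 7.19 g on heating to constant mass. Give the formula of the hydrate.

Mass of anhydrous LiClO4 = 21.34 − 7.19 = 14.15 g
mol H2O = 7.19 / 18.02 = 0.399
Molar mass of LiClO4 = 106.39 g/mol → mol LiClO4 = 14.15 / 106.39 = 0.133
n = 0.399 / 0.133 = 3.00 ≈ 3 → LiClO4·3H2O

LiClO4·3H2O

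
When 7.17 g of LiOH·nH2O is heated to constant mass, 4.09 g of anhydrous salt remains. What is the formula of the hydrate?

Mass of water lost = 7.17 − 4.09 = 3.08 g → 3.08 / 18.02 = 0.1709 mol H2O
Molar mass of LiOH = 23.95 g/mol → mol LiOH = 4.09 / 23.95 = 0.1708
n = 0.1709 / 0.1708 = 1.00 ≈ 1 → LiOH·H2O

LiOH·H2O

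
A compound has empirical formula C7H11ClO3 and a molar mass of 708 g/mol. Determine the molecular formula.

C28H44Cl4O12

Empirical-formula mass = 178.61 g/mol
n = 708 / 178.61 = 3.96 ≈ 4
Molecular formula = (C7H11ClO3)4 = C28H44Cl4O12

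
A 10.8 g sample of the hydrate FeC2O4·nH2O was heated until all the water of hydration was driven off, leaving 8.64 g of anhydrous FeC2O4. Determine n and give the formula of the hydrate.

FeC2O4·2H2O

Mass of water lost = 10.8 − 8.64 = 2.16 g → 2.16 / 18.02 = 0.1199 mol H2O
Molar mass of FeC2O4 = 143.87 g/mol → mol FeC2O4 = 8.64 / 143.87 = 0.06005
n = 0.1199 / 0.06005 = 2.00 ≈ 2 → FeC2O4·2H2O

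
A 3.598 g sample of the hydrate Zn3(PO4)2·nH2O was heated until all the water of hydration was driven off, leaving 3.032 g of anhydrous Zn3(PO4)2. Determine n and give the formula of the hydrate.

Zn3(PO4)2·4H2O

Mass of water lost = 3.598 − 3.032 = 0.566 g → 0.566 / 18.02 = 0.03141 mol H2O
Molar mass of Zn3(PO4)2 = 386.08 g/mol → mol Zn3(PO4)2 = 3.032 / 386.08 = 0.007853
n = 0.03141 / 0.007853 = 4.00 ≈ 4 → Zn3(PO4)2·4H2O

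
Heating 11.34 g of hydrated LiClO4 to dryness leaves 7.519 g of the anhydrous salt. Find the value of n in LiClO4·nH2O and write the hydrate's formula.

LiClO4·3H2O

Mass of water lost = 11.34 − 7.519 = 3.821 g → 3.821 / 18.02 = 0.212 mol H2O
Molar mass of LiClO4 = 106.39 g/mol → mol LiClO4 = 7.519 / 106.39 = 0.07067
n = 0.212 / 0.07067 = 3.00 ≈ 3 → LiClO4·3H2O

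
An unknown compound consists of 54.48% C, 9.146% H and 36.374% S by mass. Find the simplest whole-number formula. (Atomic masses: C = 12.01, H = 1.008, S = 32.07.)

C4H8S

Assume 100 g: 54.48 g C, 9.146 g H, 36.374 g S.
n(C) = 54.48/12.01 = 4.536, n(H) = 9.146/1.008 = 9.073, n(S) = 36.374/32.07 = 1.134
Smallest is S at 1.134 mol; normalising gives C 3.999, H 8.000, S 1.000
→ C4H8S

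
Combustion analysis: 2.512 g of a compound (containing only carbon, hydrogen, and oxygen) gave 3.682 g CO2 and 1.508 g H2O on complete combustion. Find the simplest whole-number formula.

mol C = 3.682 / 44.01 = 0.08366; mass C = 0.08366 × 12.01 = 1.005 g
mol H = 2 × (1.508 / 18.02) = 0.1674; mass H = 0.1674 × 1.008 = 0.1687 g
mass O = 2.512 − (1.173) = 1.339 g → mol O = 0.08366
Smallest is O at 0.08366 mol; normalising gives C 1.000, H 2.001, O 1.000
≈ 1:2:1 → CH2O

CH2O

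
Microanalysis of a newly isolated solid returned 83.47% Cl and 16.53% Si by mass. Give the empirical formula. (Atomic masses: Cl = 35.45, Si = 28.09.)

Assume 100 g: 83.47 g Cl, 16.53 g Si.
n(Cl) = 83.47/35.45 = 2.355, n(Si) = 16.53/28.09 = 0.5885
Ratios (÷ 0.5885): Cl 4.001, Si 1.000
≈ 4:1 → Cl4Si

Cl4Si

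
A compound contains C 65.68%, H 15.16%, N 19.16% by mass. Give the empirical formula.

Assume 100 g: 65.68 g C, 15.16 g H, 19.16 g N.
Moles — C: 65.68 / 12.01 = 5.469 mol; H: 15.16 / 1.008 = 15.04 mol; N: 19.16 / 14.01 = 1.368 mol
Ratios (÷ 1.368): C 3.999, H 10.997, N 1.000
Ratio ≈ 4:11:1, so the empirical formula is C4H11N

C4H11N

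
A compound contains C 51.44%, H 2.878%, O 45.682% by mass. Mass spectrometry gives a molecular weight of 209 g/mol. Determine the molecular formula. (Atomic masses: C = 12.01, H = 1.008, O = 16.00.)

C9H6O6

Assume 100 g: 51.44 g C, 2.878 g H, 45.682 g O.
C: 51.44 g ÷ 12.01 g/mol = 4.283 mol
H: 2.878 g ÷ 1.008 g/mol = 2.855 mol
O: 45.682 g ÷ 16.00 g/mol = 2.855 mol
Smallest is O at 2.855 mol; normalising gives C 1.500, H 1.000, O 1.000
×2: C 3.00, H 2.00, O 2.00 → C3H2O2
Empirical-formula mass = 70.05 g/mol
n = 209 / 70.05 = 2.98 ≈ 3
Molecular formula = (C3H2O2)×3 = C9H6O6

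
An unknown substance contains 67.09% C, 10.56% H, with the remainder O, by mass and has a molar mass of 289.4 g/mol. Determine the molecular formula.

Assume 100 g: 67.09 g C, 10.56 g H, 22.35 g O.
C: 67.09 g ÷ 12.01 g/mol = 5.586 mol
H: 10.56 g ÷ 1.008 g/mol = 10.48 mol
O: 22.35 g ÷ 16.00 g/mol = 1.397 mol
Ratios (÷ 1.397): C 3.999, H 7.500, O 1.000
Scaling by 2: C 8.00, H 15.00, O 2.00 → C8H15O2
Empirical-formula mass = 143.20 g/mol
n = 289.4 / 143.20 = 2.02 ≈ 2
Molecular formula = (C8H15O2)×2 = C16H30O4

C16H30O4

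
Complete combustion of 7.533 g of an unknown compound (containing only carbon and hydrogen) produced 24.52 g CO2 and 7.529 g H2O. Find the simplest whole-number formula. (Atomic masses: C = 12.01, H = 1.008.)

C2H3

mol C = 24.52 / 44.01 = 0.5571; mass C = 0.5571 × 12.01 = 6.691 g
mol H = 2 × (7.529 / 18.02) = 0.8356; mass H = 0.8356 × 1.008 = 0.8423 g
Divide by the smallest (0.5571 mol C): C 1.000, H 1.500
×2: C 2.00, H 3.00 → C2H3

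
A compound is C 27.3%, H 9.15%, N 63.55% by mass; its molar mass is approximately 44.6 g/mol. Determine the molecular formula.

Assume 100 g: 27.3 g C, 9.15 g H, 63.55 g N.
n(C) = 27.3/12.01 = 2.273, n(H) = 9.15/1.008 = 9.077, n(N) = 63.55/14.01 = 4.536
Ratios (÷ 2.273): C 1.000, H 3.993, N 1.996
Ratio ≈ 1:4:2, so the empirical formula is CH4N2
Empirical-formula mass = 44.06 g/mol
n = 44.6 / 44.06 = 1.01 ≈ 1
Molecular formula = empirical formula = CH4N2

CH4N2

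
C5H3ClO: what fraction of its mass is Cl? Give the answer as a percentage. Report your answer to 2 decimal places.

30.95%

Molar mass = 5(12.01) + 3(1.008) + 1(35.45) + 1(16.00) = 114.524 g/mol
Mass of Cl per mole = 1 × 35.45 = 35.450 g
% Cl = 35.450 / 114.524 × 100 = 30.95%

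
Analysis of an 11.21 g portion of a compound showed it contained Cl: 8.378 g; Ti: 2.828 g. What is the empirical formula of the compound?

n(Cl) = 8.378/35.45 = 0.2363, n(Ti) = 2.828/47.87 = 0.05908
Ratios (÷ 0.05908): Cl 4.000, Ti 1.000
Ratio ≈ 4:1, so the empirical formula is Cl4Ti

Cl4Ti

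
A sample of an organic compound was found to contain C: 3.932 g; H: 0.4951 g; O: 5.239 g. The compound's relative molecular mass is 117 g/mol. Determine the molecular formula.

Moles — C: 3.932 / 12.01 = 0.3274 mol; H: 0.4951 / 1.008 = 0.4912 mol; O: 5.239 / 16.00 = 0.3274 mol
Divide by the smallest (0.3274 mol C): C 1.000, H 1.500, O 1.000
×2: C 2.00, H 3.00, O 2.00 → C2H3O2
Empirical-formula mass = 59.04 g/mol
n = 117 / 59.04 = 1.98 ≈ 2
Molecular formula = (C2H3O2)×2 = C4H6O4

C4H6O4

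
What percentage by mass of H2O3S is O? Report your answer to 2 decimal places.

Molar mass = 2(1.008) + 3(16.00) + 1(32.07) = 82.086 g/mol
Mass of O per mole = 3 × 16.00 = 48.000 g
% O = 48.000 / 82.086 × 100 = 58.48%

58.48%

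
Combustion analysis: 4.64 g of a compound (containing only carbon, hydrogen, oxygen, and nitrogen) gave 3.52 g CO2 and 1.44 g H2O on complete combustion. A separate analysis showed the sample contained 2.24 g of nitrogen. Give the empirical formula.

CH2N2O

mol C = 3.52 / 44.01 = 0.07998; mass C = 0.07998 × 12.01 = 0.9606 g
mol H = 2 × (1.44 / 18.02) = 0.1598; mass H = 0.1598 × 1.008 = 0.1611 g
mol N = 2.24 / 14.01 = 0.1599
mass O = 4.64 − (3.362) = 1.278 g → mol O = 0.07989
Divide by the smallest (0.07989 mol O): C 1.001, H 2.000, N 2.001, O 1.000
Ratio ≈ 1:2:2:1, so the empirical formula is CH2N2O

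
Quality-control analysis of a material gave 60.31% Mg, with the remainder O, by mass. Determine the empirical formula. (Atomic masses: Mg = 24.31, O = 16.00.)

MgO

Assume 100 g: 60.31 g Mg, 39.69 g O.
n(Mg) = 60.31/24.31 = 2.481, n(O) = 39.69/16.00 = 2.481
Ratios (÷ 2.481): Mg 1.000, O 1.000
Ratio ≈ 1:1, so the empirical formula is MgO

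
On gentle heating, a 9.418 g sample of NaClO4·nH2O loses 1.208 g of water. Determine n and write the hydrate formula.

NaClO4·H2O

Mass of anhydrous NaClO4 = 9.418 − 1.208 = 8.21 g
mol H2O = 1.208 / 18.02 = 0.06704
Molar mass of NaClO4 = 122.44 g/mol → mol NaClO4 = 8.21 / 122.44 = 0.06705
n = 0.06704 / 0.06705 = 1.00 ≈ 1 → NaClO4·H2O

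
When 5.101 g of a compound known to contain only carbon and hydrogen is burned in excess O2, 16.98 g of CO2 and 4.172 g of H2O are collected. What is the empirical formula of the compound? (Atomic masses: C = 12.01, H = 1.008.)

mol C = 16.98 / 44.01 = 0.3858; mass C = 0.3858 × 12.01 = 4.634 g
mol H = 2 × (4.172 / 18.02) = 0.4630; mass H = 0.4630 × 1.008 = 0.4667 g
Smallest is C at 0.3858 mol; normalising gives C 1.000, H 1.200
Multiply by 5: C 5.00, H 6.00 → C5H6

C5H6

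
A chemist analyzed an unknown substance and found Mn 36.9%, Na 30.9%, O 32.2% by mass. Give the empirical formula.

Assume 100 g: 36.9 g Mn, 30.9 g Na, 32.2 g O.
Moles — Mn: 36.9 / 54.94 = 0.6716 mol; Na: 30.9 / 22.99 = 1.344 mol; O: 32.2 / 16.00 = 2.013 mol
Smallest is Mn at 0.6716 mol; normalising gives Mn 1.000, Na 2.001, O 2.996
→ MnNa2O3

MnNa2O3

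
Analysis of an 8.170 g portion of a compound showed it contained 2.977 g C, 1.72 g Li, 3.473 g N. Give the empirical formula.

CLiN

n(C) = 2.977/12.01 = 0.2479, n(Li) = 1.72/6.94 = 0.2478, n(N) = 3.473/14.01 = 0.2479
Ratios (÷ 0.2478): C 1.000, Li 1.000, N 1.000
≈ 1:1:1 → CLiN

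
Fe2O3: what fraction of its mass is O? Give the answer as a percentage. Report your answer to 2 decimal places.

30.06%

Molar mass = 2(55.85) + 3(16.00) = 159.700 g/mol
Mass of O per mole = 3 × 16.00 = 48.000 g
% O = 48.000 / 159.700 × 100 = 30.06%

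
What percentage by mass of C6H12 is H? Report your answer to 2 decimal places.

14.37%

Molar mass = 6(12.01) + 12(1.008) = 84.156 g/mol
Mass of H per mole = 12 × 1.008 = 12.096 g
% H = 12.096 / 84.156 × 100 = 14.37%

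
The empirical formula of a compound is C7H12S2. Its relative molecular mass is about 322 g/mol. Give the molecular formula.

C14H24S4

Empirical-formula mass = 160.31 g/mol
n = 322 / 160.31 = 2.01 ≈ 2
Molecular formula = (C7H12S2)2 = C14H24S4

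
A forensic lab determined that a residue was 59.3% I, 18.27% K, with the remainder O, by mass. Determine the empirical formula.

IKO3

Assume 100 g: 59.3 g I, 18.27 g K, 22.43 g O.
n(I) = 59.3/126.90 = 0.4673, n(K) = 18.27/39.10 = 0.4673, n(O) = 22.43/16.00 = 1.402
Smallest is K at 0.4673 mol; normalising gives I 1.000, K 1.000, O 3.000
Ratio ≈ 1:1:3, so the empirical formula is IKO3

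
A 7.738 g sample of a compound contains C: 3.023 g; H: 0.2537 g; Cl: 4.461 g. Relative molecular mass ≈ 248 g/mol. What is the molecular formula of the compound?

C8H8Cl4

n(C) = 3.023/12.01 = 0.2517, n(H) = 0.2537/1.008 = 0.2517, n(Cl) = 4.461/35.45 = 0.1258
Divide by the smallest (0.1258 mol Cl): C 2.000, H 2.000, Cl 1.000
Ratio ≈ 2:2:1, so the empirical formula is C2H2Cl
Empirical-formula mass = 61.49 g/mol
n = 248 / 61.49 = 4.03 ≈ 4
Molecular formula = (C2H2Cl)×4 = C8H8Cl4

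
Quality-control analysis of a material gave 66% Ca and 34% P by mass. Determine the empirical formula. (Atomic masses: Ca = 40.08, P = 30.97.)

Ca3P2

Assume 100 g: 66 g Ca, 34 g P.
Moles — Ca: 66 / 40.08 = 1.647 mol; P: 34 / 30.97 = 1.098 mol
Smallest is P at 1.098 mol; normalising gives Ca 1.500, P 1.000
Scaling by 2: Ca 3.00, P 2.00 → Ca3P2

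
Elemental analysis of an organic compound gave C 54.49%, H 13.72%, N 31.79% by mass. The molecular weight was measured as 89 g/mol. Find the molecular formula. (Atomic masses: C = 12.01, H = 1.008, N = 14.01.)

Assume 100 g: 54.49 g C, 13.72 g H, 31.79 g N.
Moles — C: 54.49 / 12.01 = 4.537 mol; H: 13.72 / 1.008 = 13.61 mol; N: 31.79 / 14.01 = 2.269 mol
Divide by the smallest (2.269 mol N): C 1.999, H 5.998, N 1.000
≈ 2:6:1 → C2H6N
Empirical-formula mass = 44.08 g/mol
n = 89 / 44.08 = 2.02 ≈ 2
Molecular formula = (C2H6N)×2 = C4H12N2

C4H12N2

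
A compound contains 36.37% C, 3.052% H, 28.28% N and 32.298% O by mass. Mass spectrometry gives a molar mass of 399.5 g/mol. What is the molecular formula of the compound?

C12H12N8O8

Assume 100 g: 36.37 g C, 3.052 g H, 28.28 g N, 32.298 g O.
C: 36.37 g ÷ 12.01 g/mol = 3.028 mol
H: 3.052 g ÷ 1.008 g/mol = 3.028 mol
N: 28.28 g ÷ 14.01 g/mol = 2.019 mol
O: 32.298 g ÷ 16.00 g/mol = 2.019 mol
Smallest is N at 2.019 mol; normalising gives C 1.500, H 1.500, N 1.000, O 1.000
×2: C 3.00, H 3.00, N 2.00, O 2.00 → C3H3N2O2
Empirical-formula mass = 99.07 g/mol
n = 399.5 / 99.07 = 4.03 ≈ 4
Molecular formula = (C3H3N2O2)×4 = C12H12N8O8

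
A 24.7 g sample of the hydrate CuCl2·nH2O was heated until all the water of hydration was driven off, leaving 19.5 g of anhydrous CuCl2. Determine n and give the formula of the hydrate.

Mass of water lost = 24.7 − 19.5 = 5.2 g → 5.2 / 18.02 = 0.2886 mol H2O
Molar mass of CuCl2 = 134.45 g/mol → mol CuCl2 = 19.5 / 134.45 = 0.145
n = 0.2886 / 0.145 = 1.99 ≈ 2 → CuCl2·2H2O

CuCl2·2H2O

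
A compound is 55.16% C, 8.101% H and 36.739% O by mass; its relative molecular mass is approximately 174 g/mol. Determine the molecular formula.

Assume 100 g: 55.16 g C, 8.101 g H, 36.739 g O.
C: 55.16 g ÷ 12.01 g/mol = 4.593 mol
H: 8.101 g ÷ 1.008 g/mol = 8.037 mol
O: 36.739 g ÷ 16.00 g/mol = 2.296 mol
Ratios (÷ 2.296): C 2.000, H 3.500, O 1.000
×2: C 4.00, H 7.00, O 2.00 → C4H7O2
Empirical-formula mass = 87.10 g/mol
n = 174 / 87.10 = 2.00 ≈ 2
Molecular formula = (C4H7O2)×2 = C8H14O4

C8H14O4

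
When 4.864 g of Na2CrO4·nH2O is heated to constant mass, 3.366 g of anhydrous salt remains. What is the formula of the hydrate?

Na2CrO4·4H2O

Mass of water lost = 4.864 − 3.366 = 1.498 g → 1.498 / 18.02 = 0.08313 mol H2O
Molar mass of Na2CrO4 = 161.98 g/mol → mol Na2CrO4 = 3.366 / 161.98 = 0.02078
n = 0.08313 / 0.02078 = 4.00 ≈ 4 → Na2CrO4·4H2O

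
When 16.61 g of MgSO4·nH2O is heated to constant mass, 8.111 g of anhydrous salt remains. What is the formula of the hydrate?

MgSO4·7H2O

Mass of water lost = 16.61 − 8.111 = 8.499 g → 8.499 / 18.02 = 0.4716 mol H2O
Molar mass of MgSO4 = 120.38 g/mol → mol MgSO4 = 8.111 / 120.38 = 0.06738
n = 0.4716 / 0.06738 = 7.00 ≈ 7 → MgSO4·7H2O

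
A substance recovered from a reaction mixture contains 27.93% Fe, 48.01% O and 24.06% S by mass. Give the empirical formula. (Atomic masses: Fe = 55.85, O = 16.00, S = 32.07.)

Fe2O12S3

Assume 100 g: 27.93 g Fe, 48.01 g O, 24.06 g S.
Moles — Fe: 27.93 / 55.85 = 0.5001 mol; O: 48.01 / 16.00 = 3.001 mol; S: 24.06 / 32.07 = 0.7502 mol
Ratios (÷ 0.5001): Fe 1.000, O 6.000, S 1.500
×2: Fe 2.00, O 12.00, S 3.00 → Fe2O12S3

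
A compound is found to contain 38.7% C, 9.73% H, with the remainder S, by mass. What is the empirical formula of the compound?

C2H6S

Assume 100 g: 38.7 g C, 9.73 g H, 51.57 g S.
n(C) = 38.7/12.01 = 3.222, n(H) = 9.73/1.008 = 9.653, n(S) = 51.57/32.07 = 1.608
Divide by the smallest (1.608 mol S): C 2.004, H 6.003, S 1.000
≈ 2:6:1 → C2H6S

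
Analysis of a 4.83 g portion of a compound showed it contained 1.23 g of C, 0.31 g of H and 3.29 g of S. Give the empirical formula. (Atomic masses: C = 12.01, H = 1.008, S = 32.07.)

C: 1.23 g ÷ 12.01 g/mol = 0.1024 mol
H: 0.31 g ÷ 1.008 g/mol = 0.3075 mol
S: 3.29 g ÷ 32.07 g/mol = 0.1026 mol
Ratios (÷ 0.1024): C 1.000, H 3.003, S 1.002
≈ 1:3:1 → CH3S

CH3S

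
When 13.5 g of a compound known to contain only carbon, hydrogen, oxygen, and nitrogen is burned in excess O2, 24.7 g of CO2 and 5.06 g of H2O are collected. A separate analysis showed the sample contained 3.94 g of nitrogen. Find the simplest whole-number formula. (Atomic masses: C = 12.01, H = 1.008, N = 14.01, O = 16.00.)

mol C = 24.7 / 44.01 = 0.5612; mass C = 0.5612 × 12.01 = 6.740 g
mol H = 2 × (5.06 / 18.02) = 0.5616; mass H = 0.5616 × 1.008 = 0.5661 g
mol N = 3.94 / 14.01 = 0.2812
mass O = 13.5 − (11.25) = 2.253 g → mol O = 0.1408
Smallest is O at 0.1408 mol; normalising gives C 3.985, H 3.987, N 1.997, O 1.000
≈ 4:4:2:1 → C4H4N2O

C4H4N2O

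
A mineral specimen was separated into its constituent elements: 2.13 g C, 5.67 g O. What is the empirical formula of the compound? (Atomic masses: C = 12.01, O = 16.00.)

Moles — C: 2.13 / 12.01 = 0.1774 mol; O: 5.67 / 16.00 = 0.3544 mol
Divide by the smallest (0.1774 mol C): C 1.000, O 1.998
≈ 1:2 → CO2

CO2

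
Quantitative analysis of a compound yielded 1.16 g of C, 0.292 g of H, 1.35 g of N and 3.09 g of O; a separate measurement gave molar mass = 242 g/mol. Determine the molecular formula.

C4H12N4O8

n(C) = 1.16/12.01 = 0.09659, n(H) = 0.292/1.008 = 0.2897, n(N) = 1.35/14.01 = 0.09636, n(O) = 3.09/16.00 = 0.1931
Smallest is N at 0.09636 mol; normalising gives C 1.002, H 3.006, N 1.000, O 2.004
Ratio ≈ 1:3:1:2, so the empirical formula is CH3NO2
Empirical-formula mass = 61.04 g/mol
n = 242 / 61.04 = 3.96 ≈ 4
Molecular formula = (CH3NO2)×4 = C4H12N4O8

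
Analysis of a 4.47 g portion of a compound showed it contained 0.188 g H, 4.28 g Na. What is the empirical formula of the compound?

HNa

H: 0.188 g ÷ 1.008 g/mol = 0.1865 mol
Na: 4.28 g ÷ 22.99 g/mol = 0.1862 mol
Ratios (÷ 0.1862): H 1.002, Na 1.000
≈ 1:1 → HNa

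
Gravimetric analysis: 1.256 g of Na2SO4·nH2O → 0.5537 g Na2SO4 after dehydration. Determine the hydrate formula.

Mass of water lost = 1.256 − 0.5537 = 0.7023 g → 0.7023 / 18.02 = 0.03897 mol H2O
Molar mass of Na2SO4 = 142.05 g/mol → mol Na2SO4 = 0.5537 / 142.05 = 0.003898
n = 0.03897 / 0.003898 = 10.00 ≈ 10 → Na2SO4·10H2O

Na2SO4·10H2O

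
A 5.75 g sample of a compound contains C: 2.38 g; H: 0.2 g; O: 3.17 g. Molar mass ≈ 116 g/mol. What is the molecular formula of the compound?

C: 2.38 g ÷ 12.01 g/mol = 0.1982 mol
H: 0.2 g ÷ 1.008 g/mol = 0.1984 mol
O: 3.17 g ÷ 16.00 g/mol = 0.1981 mol
Divide by the smallest (0.1981 mol O): C 1.000, H 1.001, O 1.000
Ratio ≈ 1:1:1, so the empirical formula is CHO
Empirical-formula mass = 29.02 g/mol
n = 116 / 29.02 = 4.00 ≈ 4
Molecular formula = (CHO)×4 = C4H4O4

C4H4O4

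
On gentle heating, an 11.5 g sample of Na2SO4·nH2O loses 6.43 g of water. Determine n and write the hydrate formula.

Na2SO4·10H2O

Mass of anhydrous Na2SO4 = 11.5 − 6.43 = 5.07 g
mol H2O = 6.43 / 18.02 = 0.3568
Molar mass of Na2SO4 = 142.05 g/mol → mol Na2SO4 = 5.07 / 142.05 = 0.03569
n = 0.3568 / 0.03569 = 10.00 ≈ 10 → Na2SO4·10H2O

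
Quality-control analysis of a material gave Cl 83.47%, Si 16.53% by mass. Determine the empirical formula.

Cl4Si

Assume 100 g: 83.47 g Cl, 16.53 g Si.
Moles — Cl: 83.47 / 35.45 = 2.355 mol; Si: 16.53 / 28.09 = 0.5885 mol
Ratios (÷ 0.5885): Cl 4.001, Si 1.000
≈ 4:1 → Cl4Si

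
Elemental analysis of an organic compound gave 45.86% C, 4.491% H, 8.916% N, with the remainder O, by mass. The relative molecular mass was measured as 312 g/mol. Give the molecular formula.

Assume 100 g: 45.86 g C, 4.491 g H, 8.916 g N, 40.733 g O.
C: 45.86 g ÷ 12.01 g/mol = 3.818 mol
H: 4.491 g ÷ 1.008 g/mol = 4.455 mol
N: 8.916 g ÷ 14.01 g/mol = 0.6364 mol
O: 40.733 g ÷ 16.00 g/mol = 2.546 mol
Divide by the smallest (0.6364 mol N): C 6.000, H 7.001, N 1.000, O 4.000
Ratio ≈ 6:7:1:4, so the empirical formula is C6H7NO4
Empirical-formula mass = 157.13 g/mol
n = 312 / 157.13 = 1.99 ≈ 2
Molecular formula = (C6H7NO4)×2 = C12H14N2O8

C12H14N2O8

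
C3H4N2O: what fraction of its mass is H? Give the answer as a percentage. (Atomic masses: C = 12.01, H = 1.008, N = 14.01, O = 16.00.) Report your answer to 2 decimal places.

4.80%

Molar mass = 3(12.01) + 4(1.008) + 2(14.01) + 1(16.00) = 84.082 g/mol
Mass of H per mole = 4 × 1.008 = 4.032 g
% H = 4.032 / 84.082 × 100 = 4.80%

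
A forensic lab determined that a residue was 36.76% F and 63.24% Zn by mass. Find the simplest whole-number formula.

Assume 100 g: 36.76 g F, 63.24 g Zn.
F: 36.76 g ÷ 19.00 g/mol = 1.935 mol
Zn: 63.24 g ÷ 65.38 g/mol = 0.9673 mol
Divide by the smallest (0.9673 mol Zn): F 2.000, Zn 1.000
Ratio ≈ 2:1, so the empirical formula is F2Zn

F2Zn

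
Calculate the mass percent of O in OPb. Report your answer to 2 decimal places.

Molar mass = 1(16.00) + 1(207.2) = 223.200 g/mol
Mass of O per mole = 1 × 16.00 = 16.000 g
% O = 16.000 / 223.200 × 100 = 7.17%

7.17%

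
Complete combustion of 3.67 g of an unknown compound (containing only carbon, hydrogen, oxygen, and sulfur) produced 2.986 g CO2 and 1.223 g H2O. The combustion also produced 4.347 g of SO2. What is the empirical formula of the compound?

C2H4OS2

mol C = 2.986 / 44.01 = 0.06785; mass C = 0.06785 × 12.01 = 0.8149 g
mol H = 2 × (1.223 / 18.02) = 0.1357; mass H = 0.1357 × 1.008 = 0.1368 g
mol S = 4.347 / 64.07 = 0.06785; mass S = 2.176 g
mass O = 3.67 − (3.128) = 0.5424 g → mol O = 0.03390
Smallest is O at 0.0339 mol; normalising gives C 2.001, H 4.004, O 1.000, S 2.001
→ C2H4OS2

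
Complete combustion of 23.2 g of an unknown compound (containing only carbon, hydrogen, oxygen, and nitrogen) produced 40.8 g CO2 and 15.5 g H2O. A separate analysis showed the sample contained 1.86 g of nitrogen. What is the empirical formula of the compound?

C7H13NO4

mol C = 40.8 / 44.01 = 0.9271; mass C = 0.9271 × 12.01 = 11.13 g
mol H = 2 × (15.5 / 18.02) = 1.720; mass H = 1.720 × 1.008 = 1.734 g
mol N = 1.86 / 14.01 = 0.1328
mass O = 23.2 − (14.73) = 8.472 g → mol O = 0.5295
Smallest is N at 0.1328 mol; normalising gives C 6.983, H 12.958, N 1.000, O 3.988
Ratio ≈ 7:13:1:4, so the empirical formula is C7H13NO4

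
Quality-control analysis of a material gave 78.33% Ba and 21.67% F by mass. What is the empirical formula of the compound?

Assume 100 g: 78.33 g Ba, 21.67 g F.
n(Ba) = 78.33/137.33 = 0.5704, n(F) = 21.67/19.00 = 1.141
Smallest is Ba at 0.5704 mol; normalising gives Ba 1.000, F 2.000
→ BaF2

BaF2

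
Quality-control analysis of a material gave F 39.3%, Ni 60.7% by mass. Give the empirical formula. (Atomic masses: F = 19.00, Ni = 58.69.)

F2Ni

Assume 100 g: 39.3 g F, 60.7 g Ni.
F: 39.3 g ÷ 19.00 g/mol = 2.068 mol
Ni: 60.7 g ÷ 58.69 g/mol = 1.034 mol
Ratios (÷ 1.034): F 2.000, Ni 1.000
≈ 2:1 → F2Ni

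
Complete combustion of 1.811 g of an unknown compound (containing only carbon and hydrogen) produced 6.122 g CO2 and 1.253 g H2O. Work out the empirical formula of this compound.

CH

mol C = 6.122 / 44.01 = 0.1391; mass C = 0.1391 × 12.01 = 1.671 g
mol H = 2 × (1.253 / 18.02) = 0.1391; mass H = 0.1391 × 1.008 = 0.1402 g
Divide by the smallest (0.1391 mol H): C 1.000, H 1.000
≈ 1:1 → CH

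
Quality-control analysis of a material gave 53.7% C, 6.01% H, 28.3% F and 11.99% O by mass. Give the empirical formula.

C6H8F2O

Assume 100 g: 53.7 g C, 6.01 g H, 28.3 g F, 11.99 g O.
n(C) = 53.7/12.01 = 4.471, n(H) = 6.01/1.008 = 5.962, n(F) = 28.3/19.00 = 1.489, n(O) = 11.99/16.00 = 0.7494
Divide by the smallest (0.7494 mol O): C 5.967, H 7.956, F 1.988, O 1.000
≈ 6:8:2:1 → C6H8F2O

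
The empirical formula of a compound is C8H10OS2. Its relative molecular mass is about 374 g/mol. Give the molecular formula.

C16H20O2S4

Empirical-formula mass = 186.30 g/mol
n = 374 / 186.30 = 2.01 ≈ 2
Molecular formula = (C8H10OS2)2 = C16H20O2S4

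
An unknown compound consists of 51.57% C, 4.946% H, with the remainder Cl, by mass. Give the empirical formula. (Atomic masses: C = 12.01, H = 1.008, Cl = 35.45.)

Assume 100 g: 51.57 g C, 4.946 g H, 43.484 g Cl.
Moles — C: 51.57 / 12.01 = 4.294 mol; H: 4.946 / 1.008 = 4.907 mol; Cl: 43.484 / 35.45 = 1.227 mol
Divide by the smallest (1.227 mol Cl): C 3.501, H 4.000, Cl 1.000
Scaling by 2: C 7.00, H 8.00, Cl 2.00 → C7H8Cl2

C7H8Cl2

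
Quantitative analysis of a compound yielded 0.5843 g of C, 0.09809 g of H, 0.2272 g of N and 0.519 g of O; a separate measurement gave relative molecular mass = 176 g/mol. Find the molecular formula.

n(C) = 0.5843/12.01 = 0.04865, n(H) = 0.09809/1.008 = 0.09731, n(N) = 0.2272/14.01 = 0.01622, n(O) = 0.519/16.00 = 0.03244
Ratios (÷ 0.01622): C 3.000, H 6.001, N 1.000, O 2.000
≈ 3:6:1:2 → C3H6NO2
Empirical-formula mass = 88.09 g/mol
n = 176 / 88.09 = 2.00 ≈ 2
Molecular formula = (C3H6NO2)×2 = C6H12N2O4

C6H12N2O4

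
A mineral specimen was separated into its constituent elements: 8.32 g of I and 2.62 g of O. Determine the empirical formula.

I: 8.32 g ÷ 126.90 g/mol = 0.06556 mol
O: 2.62 g ÷ 16.00 g/mol = 0.1638 mol
Divide by the smallest (0.06556 mol I): I 1.000, O 2.498
Multiply by 2: I 2.00, O 5.00 → I2O5

I2O5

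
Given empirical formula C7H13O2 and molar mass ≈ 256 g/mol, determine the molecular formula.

Empirical-formula mass = 129.17 g/mol
n = 256 / 129.17 = 1.98 ≈ 2
Molecular formula = (C7H13O2)2 = C14H26O4

C14H26O4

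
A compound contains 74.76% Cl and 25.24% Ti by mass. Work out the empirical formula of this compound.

Assume 100 g: 74.76 g Cl, 25.24 g Ti.
n(Cl) = 74.76/35.45 = 2.109, n(Ti) = 25.24/47.87 = 0.5273
Smallest is Ti at 0.5273 mol; normalising gives Cl 4.000, Ti 1.000
≈ 4:1 → Cl4Ti

Cl4Ti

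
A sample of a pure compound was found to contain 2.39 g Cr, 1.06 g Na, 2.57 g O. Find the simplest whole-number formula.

Cr2Na2O7

Moles — Cr: 2.39 / 52.00 = 0.04596 mol; Na: 1.06 / 22.99 = 0.04611 mol; O: 2.57 / 16.00 = 0.1606 mol
Ratios (÷ 0.04596): Cr 1.000, Na 1.003, O 3.495
Scaling by 2: Cr 2.00, Na 2.01, O 6.99 → Cr2Na2O7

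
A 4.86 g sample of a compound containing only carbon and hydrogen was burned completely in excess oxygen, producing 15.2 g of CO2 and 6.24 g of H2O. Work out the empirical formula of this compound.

mol C = 15.2 / 44.01 = 0.3454; mass C = 0.3454 × 12.01 = 4.148 g
mol H = 2 × (6.24 / 18.02) = 0.6926; mass H = 0.6926 × 1.008 = 0.6981 g
Divide by the smallest (0.3454 mol C): C 1.000, H 2.005
Ratio ≈ 1:2, so the empirical formula is CH2

CH2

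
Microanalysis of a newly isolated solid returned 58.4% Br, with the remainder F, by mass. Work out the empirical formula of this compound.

Assume 100 g: 58.4 g Br, 41.6 g F.
n(Br) = 58.4/79.90 = 0.7309, n(F) = 41.6/19.00 = 2.189
Ratios (÷ 0.7309): Br 1.000, F 2.996
→ BrF3

BrF3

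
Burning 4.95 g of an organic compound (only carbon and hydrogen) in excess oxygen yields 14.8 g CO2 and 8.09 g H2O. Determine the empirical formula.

mol C = 14.8 / 44.01 = 0.3363; mass C = 0.3363 × 12.01 = 4.039 g
mol H = 2 × (8.09 / 18.02) = 0.8979; mass H = 0.8979 × 1.008 = 0.9051 g
Divide by the smallest (0.3363 mol C): C 1.000, H 2.670
Scaling by 3: C 3.00, H 8.01 → C3H8

C3H8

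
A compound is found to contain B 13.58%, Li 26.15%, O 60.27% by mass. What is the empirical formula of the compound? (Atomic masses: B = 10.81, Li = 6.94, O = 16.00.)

BLi3O3

Assume 100 g: 13.58 g B, 26.15 g Li, 60.27 g O.
n(B) = 13.58/10.81 = 1.256, n(Li) = 26.15/6.94 = 3.768, n(O) = 60.27/16.00 = 3.767
Smallest is B at 1.256 mol; normalising gives B 1.000, Li 2.999, O 2.999
→ BLi3O3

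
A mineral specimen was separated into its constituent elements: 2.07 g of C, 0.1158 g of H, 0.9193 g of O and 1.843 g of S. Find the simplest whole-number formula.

Moles — C: 2.07 / 12.01 = 0.1724 mol; H: 0.1158 / 1.008 = 0.1149 mol; O: 0.9193 / 16.00 = 0.05746 mol; S: 1.843 / 32.07 = 0.05747 mol
Divide by the smallest (0.05746 mol O): C 3.000, H 1.999, O 1.000, S 1.000
≈ 3:2:1:1 → C3H2OS

C3H2OS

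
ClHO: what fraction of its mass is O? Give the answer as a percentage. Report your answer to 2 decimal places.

30.50%

Molar mass = 1(35.45) + 1(1.008) + 1(16.00) = 52.458 g/mol
Mass of O per mole = 1 × 16.00 = 16.000 g
% O = 16.000 / 52.458 × 100 = 30.50%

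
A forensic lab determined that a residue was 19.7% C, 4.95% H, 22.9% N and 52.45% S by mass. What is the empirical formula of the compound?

CH3NS

Assume 100 g: 19.7 g C, 4.95 g H, 22.9 g N, 52.45 g S.
n(C) = 19.7/12.01 = 1.64, n(H) = 4.95/1.008 = 4.911, n(N) = 22.9/14.01 = 1.635, n(S) = 52.45/32.07 = 1.635
Ratios (÷ 1.635): C 1.004, H 3.004, N 1.000, S 1.001
Ratio ≈ 1:3:1:1, so the empirical formula is CH3NS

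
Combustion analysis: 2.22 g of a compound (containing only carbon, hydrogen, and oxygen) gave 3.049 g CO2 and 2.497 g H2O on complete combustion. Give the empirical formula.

CH4O

mol C = 3.049 / 44.01 = 0.06928; mass C = 0.06928 × 12.01 = 0.8320 g
mol H = 2 × (2.497 / 18.02) = 0.2771; mass H = 0.2771 × 1.008 = 0.2794 g
mass O = 2.22 − (1.111) = 1.109 g → mol O = 0.06929
Ratios (÷ 0.06928): C 1.000, H 4.000, O 1.000
Ratio ≈ 1:4:1, so the empirical formula is CH4O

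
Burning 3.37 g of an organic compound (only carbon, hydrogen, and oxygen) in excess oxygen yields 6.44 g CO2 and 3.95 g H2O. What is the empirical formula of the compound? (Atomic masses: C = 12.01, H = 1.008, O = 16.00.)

C2H6O

mol C = 6.44 / 44.01 = 0.1463; mass C = 0.1463 × 12.01 = 1.757 g
mol H = 2 × (3.95 / 18.02) = 0.4384; mass H = 0.4384 × 1.008 = 0.4419 g
mass O = 3.37 − (2.199) = 1.171 g → mol O = 0.07317
Divide by the smallest (0.07317 mol O): C 2.000, H 5.992, O 1.000
→ C2H6O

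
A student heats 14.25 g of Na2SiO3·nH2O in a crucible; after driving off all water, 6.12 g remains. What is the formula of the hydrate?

Na2SiO3·9H2O

Mass of water lost = 14.25 − 6.12 = 8.13 g → 8.13 / 18.02 = 0.4512 mol H2O
Molar mass of Na2SiO3 = 122.07 g/mol → mol Na2SiO3 = 6.12 / 122.07 = 0.05014
n = 0.4512 / 0.05014 = 9.00 ≈ 9 → Na2SiO3·9H2O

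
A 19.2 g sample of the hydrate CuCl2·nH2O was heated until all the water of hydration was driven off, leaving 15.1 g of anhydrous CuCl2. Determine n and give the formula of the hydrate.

CuCl2·2H2O

Mass of water lost = 19.2 − 15.1 = 4.1 g → 4.1 / 18.02 = 0.2275 mol H2O
Molar mass of CuCl2 = 134.45 g/mol → mol CuCl2 = 15.1 / 134.45 = 0.1123
n = 0.2275 / 0.1123 = 2.03 ≈ 2 → CuCl2·2H2O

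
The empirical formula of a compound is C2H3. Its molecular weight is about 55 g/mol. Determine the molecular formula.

C4H6

Empirical-formula mass = 27.04 g/mol
n = 55 / 27.04 = 2.03 ≈ 2
Molecular formula = (C2H3)2 = C4H6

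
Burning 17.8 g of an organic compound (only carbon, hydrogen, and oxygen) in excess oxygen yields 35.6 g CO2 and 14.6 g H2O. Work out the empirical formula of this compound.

C2H4O

mol C = 35.6 / 44.01 = 0.8089; mass C = 0.8089 × 12.01 = 9.715 g
mol H = 2 × (14.6 / 18.02) = 1.620; mass H = 1.620 × 1.008 = 1.633 g
mass O = 17.8 − (11.35) = 6.452 g → mol O = 0.4032
Ratios (÷ 0.4032): C 2.006, H 4.019, O 1.000
≈ 2:4:1 → C2H4O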